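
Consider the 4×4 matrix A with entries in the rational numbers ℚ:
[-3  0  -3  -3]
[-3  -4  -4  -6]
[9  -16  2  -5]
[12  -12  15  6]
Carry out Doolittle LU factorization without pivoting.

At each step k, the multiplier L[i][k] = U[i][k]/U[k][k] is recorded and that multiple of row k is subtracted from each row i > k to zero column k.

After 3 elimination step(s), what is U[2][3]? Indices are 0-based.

Step 1: pivot at (0,0) is -3.
  row1 ← row1 − (1)·row0  ⇒  L[1][0]=1, U row1=(0, -4, -1, -3)
  row2 ← row2 − (-3)·row0  ⇒  L[2][0]=-3, U row2=(0, -16, -7, -14)
  row3 ← row3 − (-4)·row0  ⇒  L[3][0]=-4, U row3=(0, -12, 3, -6)
Step 2: pivot at (1,1) is -4.
  row2 ← row2 − (4)·row1  ⇒  L[2][1]=4, U row2=(0, 0, -3, -2)
  row3 ← row3 − (3)·row1  ⇒  L[3][1]=3, U row3=(0, 0, 6, 3)
Step 3: pivot at (2,2) is -3.
  row3 ← row3 − (-2)·row2  ⇒  L[3][2]=-2, U row3=(0, 0, 0, -1)

U[2][3] = -2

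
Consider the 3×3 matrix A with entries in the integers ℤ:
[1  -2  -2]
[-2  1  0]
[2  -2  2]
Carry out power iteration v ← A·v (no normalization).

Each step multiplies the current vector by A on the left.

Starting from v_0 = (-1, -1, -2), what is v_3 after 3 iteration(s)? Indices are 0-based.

v_3 = (29, -31, 40)

v_0 = (-1, -1, -2).
v_1 = A·v_0 = (5, 1, -4).
v_2 = A·v_1 = (11, -9, 0).
v_3 = A·v_2 = (29, -31, 40).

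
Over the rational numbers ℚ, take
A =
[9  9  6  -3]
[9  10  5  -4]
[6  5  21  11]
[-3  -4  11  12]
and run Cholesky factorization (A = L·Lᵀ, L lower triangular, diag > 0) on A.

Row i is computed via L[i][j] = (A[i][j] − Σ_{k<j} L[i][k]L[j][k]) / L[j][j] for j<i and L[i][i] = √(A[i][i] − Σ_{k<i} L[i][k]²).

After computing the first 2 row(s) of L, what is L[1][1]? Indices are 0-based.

Step 1: L[0][0] = √(9) = 3.
  L[1][0] = (9) / L[0][0] = 3.
Step 2: L[1][1] = √(1) = 1.

L[1][1] = 1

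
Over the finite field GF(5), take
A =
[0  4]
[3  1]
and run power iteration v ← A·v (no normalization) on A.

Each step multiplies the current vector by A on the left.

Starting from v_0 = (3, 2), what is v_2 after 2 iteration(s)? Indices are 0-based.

v_2 = (4, 0)

v_0 = (3, 2).
v_1 = A·v_0 = (3, 1).
v_2 = A·v_1 = (4, 0).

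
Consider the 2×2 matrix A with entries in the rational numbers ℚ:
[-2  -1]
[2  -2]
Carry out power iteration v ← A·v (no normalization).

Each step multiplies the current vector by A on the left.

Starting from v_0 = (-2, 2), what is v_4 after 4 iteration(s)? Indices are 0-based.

v_0 = (-2, 2).
v_1 = A·v_0 = (2, -8).
v_2 = A·v_1 = (4, 20).
v_3 = A·v_2 = (-28, -32).
v_4 = A·v_3 = (88, 8).

v_4 = (88, 8)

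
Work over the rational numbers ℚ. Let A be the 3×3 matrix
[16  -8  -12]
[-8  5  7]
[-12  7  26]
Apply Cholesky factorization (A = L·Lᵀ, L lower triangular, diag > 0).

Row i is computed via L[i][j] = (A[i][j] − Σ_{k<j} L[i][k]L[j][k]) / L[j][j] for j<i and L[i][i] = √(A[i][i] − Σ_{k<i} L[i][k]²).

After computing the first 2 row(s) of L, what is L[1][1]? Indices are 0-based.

L[1][1] = 1

Step 1: L[0][0] = √(16) = 4.
  L[1][0] = (-8) / L[0][0] = -2.
Step 2: L[1][1] = √(1) = 1.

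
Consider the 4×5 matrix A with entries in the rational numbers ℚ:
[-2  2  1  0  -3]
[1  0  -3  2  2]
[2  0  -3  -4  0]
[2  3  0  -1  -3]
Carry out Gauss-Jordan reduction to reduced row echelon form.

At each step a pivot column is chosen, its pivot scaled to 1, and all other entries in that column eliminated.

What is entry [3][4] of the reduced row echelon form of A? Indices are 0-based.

M[3][4] = 19/50

[1] R0 /= -2  ⇒  (1, -1, -1/2, 0, 3/2)
     R1 -= 1·R0  ⇒  (0, 1, -5/2, 2, 1/2)
     R2 -= 2·R0  ⇒  (0, 2, -2, -4, -3)
     R3 -= 2·R0  ⇒  (0, 5, 1, -1, -6)
[2] R1 /= 1  ⇒  (0, 1, -5/2, 2, 1/2)
     R0 -= -1·R1  ⇒  (1, 0, -3, 2, 2)
     R2 -= 2·R1  ⇒  (0, 0, 3, -8, -4)
     R3 -= 5·R1  ⇒  (0, 0, 27/2, -11, -17/2)
[3] R2 /= 3  ⇒  (0, 0, 1, -8/3, -4/3)
     R0 -= -3·R2  ⇒  (1, 0, 0, -6, -2)
     R1 -= -5/2·R2  ⇒  (0, 1, 0, -14/3, -17/6)
     R3 -= 27/2·R2  ⇒  (0, 0, 0, 25, 19/2)
[4] R3 /= 25  ⇒  (0, 0, 0, 1, 19/50)
     R0 -= -6·R3  ⇒  (1, 0, 0, 0, 7/25)
     R1 -= -14/3·R3  ⇒  (0, 1, 0, 0, -53/50)
     R2 -= -8/3·R3  ⇒  (0, 0, 1, 0, -8/25)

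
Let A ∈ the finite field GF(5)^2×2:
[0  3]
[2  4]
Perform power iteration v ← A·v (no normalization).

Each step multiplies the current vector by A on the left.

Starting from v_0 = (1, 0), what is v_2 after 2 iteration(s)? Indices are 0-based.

v_2 = (1, 3)

v_0 = (1, 0).
v_1 = A·v_0 = (0, 2).
v_2 = A·v_1 = (1, 3).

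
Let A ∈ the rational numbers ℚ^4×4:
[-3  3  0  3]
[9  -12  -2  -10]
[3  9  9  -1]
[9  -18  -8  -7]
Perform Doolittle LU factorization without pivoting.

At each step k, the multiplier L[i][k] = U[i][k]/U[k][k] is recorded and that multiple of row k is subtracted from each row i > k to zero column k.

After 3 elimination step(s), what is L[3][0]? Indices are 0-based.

L[3][0] = -3

[col 0] pivot -3
  R1 -= -3*R0 → (0, -3, -2, -1)  (L[1][0] := -3)
  R2 -= -1*R0 → (0, 12, 9, 2)  (L[2][0] := -1)
  R3 -= -3*R0 → (0, -9, -8, 2)  (L[3][0] := -3)
[col 1] pivot -3
  R2 -= -4*R1 → (0, 0, 1, -2)  (L[2][1] := -4)
  R3 -= 3*R1 → (0, 0, -2, 5)  (L[3][1] := 3)
[col 2] pivot 1
  R3 -= -2*R2 → (0, 0, 0, 1)  (L[3][2] := -2)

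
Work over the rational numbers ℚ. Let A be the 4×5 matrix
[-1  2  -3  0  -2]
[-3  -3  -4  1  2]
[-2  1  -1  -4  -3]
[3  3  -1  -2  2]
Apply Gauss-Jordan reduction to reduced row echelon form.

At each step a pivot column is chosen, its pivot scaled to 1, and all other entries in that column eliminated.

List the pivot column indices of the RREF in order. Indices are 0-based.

step 1: normalize row 0 (÷-1) = (1, -2, 3, 0, 2)
  row 1: subtract -3×row0 = (0, -9, 5, 1, 8)
  row 2: subtract -2×row0 = (0, -3, 5, -4, 1)
  row 3: subtract 3×row0 = (0, 9, -10, -2, -4)
step 2: normalize row 1 (÷-9) = (0, 1, -5/9, -1/9, -8/9)
  row 0: subtract -2×row1 = (1, 0, 17/9, -2/9, 2/9)
  row 2: subtract -3×row1 = (0, 0, 10/3, -13/3, -5/3)
  row 3: subtract 9×row1 = (0, 0, -5, -1, 4)
step 3: normalize row 2 (÷10/3) = (0, 0, 1, -13/10, -1/2)
  row 0: subtract 17/9×row2 = (1, 0, 0, 67/30, 7/6)
  row 1: subtract -5/9×row2 = (0, 1, 0, -5/6, -7/6)
  row 3: subtract -5×row2 = (0, 0, 0, -15/2, 3/2)
step 4: normalize row 3 (÷-15/2) = (0, 0, 0, 1, -1/5)
  row 0: subtract 67/30×row3 = (1, 0, 0, 0, 121/75)
  row 1: subtract -5/6×row3 = (0, 1, 0, 0, -4/3)
  row 2: subtract -13/10×row3 = (0, 0, 1, 0, -19/25)

pivot columns: 0, 1, 2, 3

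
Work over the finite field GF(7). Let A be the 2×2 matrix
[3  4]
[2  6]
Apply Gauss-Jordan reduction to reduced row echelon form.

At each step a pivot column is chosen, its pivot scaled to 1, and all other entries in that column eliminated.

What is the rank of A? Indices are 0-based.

pivot(0,0)=3: scale R0 → (1, 6)
  clear (1,0): R1 −= (2)R0 → (0, 1)
pivot(1,1)=1: scale R1 → (0, 1)
  clear (0,1): R0 −= (6)R1 → (1, 0)

rank = 2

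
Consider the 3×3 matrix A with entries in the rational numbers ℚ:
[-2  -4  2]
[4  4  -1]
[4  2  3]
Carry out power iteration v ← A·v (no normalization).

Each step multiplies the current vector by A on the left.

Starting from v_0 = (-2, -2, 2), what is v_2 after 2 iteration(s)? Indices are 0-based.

v_2 = (28, -2, 10)

v_0 = (-2, -2, 2).
v_1 = A·v_0 = (16, -18, -6).
v_2 = A·v_1 = (28, -2, 10).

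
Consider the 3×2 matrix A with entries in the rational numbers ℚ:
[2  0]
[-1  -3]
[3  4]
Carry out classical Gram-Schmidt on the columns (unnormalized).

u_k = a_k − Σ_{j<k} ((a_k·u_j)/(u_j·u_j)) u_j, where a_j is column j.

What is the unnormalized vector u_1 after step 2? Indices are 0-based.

Step 1: u_0 = a_0 = (2, -1, 3).
Step 2: u_1 = a_1 − (15/14)·u_0 = (-15/7, -27/14, 11/14).

u_1 = (-15/7, -27/14, 11/14)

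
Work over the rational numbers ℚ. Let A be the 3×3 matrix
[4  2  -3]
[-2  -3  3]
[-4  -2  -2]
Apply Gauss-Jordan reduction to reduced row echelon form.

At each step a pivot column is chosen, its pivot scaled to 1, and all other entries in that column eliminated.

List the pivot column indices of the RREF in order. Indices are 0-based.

pivot(0,0)=4: scale R0 → (1, 1/2, -3/4)
  clear (1,0): R1 −= (-2)R0 → (0, -2, 3/2)
  clear (2,0): R2 −= (-4)R0 → (0, 0, -5)
pivot(1,1)=-2: scale R1 → (0, 1, -3/4)
  clear (0,1): R0 −= (1/2)R1 → (1, 0, -3/8)
pivot(2,2)=-5: scale R2 → (0, 0, 1)
  clear (0,2): R0 −= (-3/8)R2 → (1, 0, 0)
  clear (1,2): R1 −= (-3/4)R2 → (0, 1, 0)

pivot columns: 0, 1, 2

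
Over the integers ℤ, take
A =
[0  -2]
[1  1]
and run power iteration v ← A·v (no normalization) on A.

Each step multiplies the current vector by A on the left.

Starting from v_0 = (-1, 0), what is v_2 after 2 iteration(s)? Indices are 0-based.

v_0 = (-1, 0).
v_1 = A·v_0 = (0, -1).
v_2 = A·v_1 = (2, -1).

v_2 = (2, -1)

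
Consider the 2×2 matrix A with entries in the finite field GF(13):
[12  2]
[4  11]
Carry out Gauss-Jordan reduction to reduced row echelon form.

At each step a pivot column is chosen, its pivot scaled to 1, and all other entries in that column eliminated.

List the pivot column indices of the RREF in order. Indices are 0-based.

pivot columns: 0, 1

pivot(0,0)=12: scale R0 → (1, 11)
  clear (1,0): R1 −= (4)R0 → (0, 6)
pivot(1,1)=6: scale R1 → (0, 1)
  clear (0,1): R0 −= (11)R1 → (1, 0)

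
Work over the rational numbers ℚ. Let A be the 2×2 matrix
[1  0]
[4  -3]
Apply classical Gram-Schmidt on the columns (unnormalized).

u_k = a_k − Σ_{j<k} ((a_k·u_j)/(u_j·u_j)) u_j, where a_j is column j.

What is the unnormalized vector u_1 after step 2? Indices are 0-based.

Step 1: u_0 = a_0 = (1, 4).
Step 2: u_1 = a_1 − (-12/17)·u_0 = (12/17, -3/17).

u_1 = (12/17, -3/17)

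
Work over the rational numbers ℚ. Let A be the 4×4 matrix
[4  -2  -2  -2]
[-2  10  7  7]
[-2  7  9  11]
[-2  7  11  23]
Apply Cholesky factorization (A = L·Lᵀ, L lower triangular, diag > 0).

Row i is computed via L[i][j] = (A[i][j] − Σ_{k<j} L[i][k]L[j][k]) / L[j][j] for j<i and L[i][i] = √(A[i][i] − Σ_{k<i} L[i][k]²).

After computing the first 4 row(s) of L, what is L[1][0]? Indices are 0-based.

Step 1: L[0][0] = √(4) = 2.
  L[1][0] = (-2) / L[0][0] = -1.
Step 2: L[1][1] = √(9) = 3.
  L[2][0] = (-2) / L[0][0] = -1.
  L[2][1] = (6) / L[1][1] = 2.
Step 3: L[2][2] = √(4) = 2.
  L[3][0] = (-2) / L[0][0] = -1.
  L[3][1] = (6) / L[1][1] = 2.
  L[3][2] = (6) / L[2][2] = 3.
Step 4: L[3][3] = √(9) = 3.

L[1][0] = -1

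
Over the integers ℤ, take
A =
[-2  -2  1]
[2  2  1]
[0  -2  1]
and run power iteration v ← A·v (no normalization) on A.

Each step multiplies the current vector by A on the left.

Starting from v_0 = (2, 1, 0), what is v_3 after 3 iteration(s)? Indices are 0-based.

v_0 = (2, 1, 0).
v_1 = A·v_0 = (-6, 6, -2).
v_2 = A·v_1 = (-2, -2, -14).
v_3 = A·v_2 = (-6, -22, -10).

v_3 = (-6, -22, -10)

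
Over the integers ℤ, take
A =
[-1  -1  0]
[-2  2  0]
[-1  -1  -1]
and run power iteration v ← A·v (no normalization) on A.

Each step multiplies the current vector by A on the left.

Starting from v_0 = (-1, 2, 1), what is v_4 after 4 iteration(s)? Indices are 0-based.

v_0 = (-1, 2, 1).
v_1 = A·v_0 = (-1, 6, -2).
v_2 = A·v_1 = (-5, 14, -3).
v_3 = A·v_2 = (-9, 38, -6).
v_4 = A·v_3 = (-29, 94, -23).

v_4 = (-29, 94, -23)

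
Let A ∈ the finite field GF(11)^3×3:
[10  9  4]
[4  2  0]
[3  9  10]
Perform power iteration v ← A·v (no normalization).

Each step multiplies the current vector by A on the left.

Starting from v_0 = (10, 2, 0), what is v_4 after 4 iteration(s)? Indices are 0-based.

v_0 = (10, 2, 0).
v_1 = A·v_0 = (8, 0, 4).
v_2 = A·v_1 = (8, 10, 9).
v_3 = A·v_2 = (8, 8, 6).
v_4 = A·v_3 = (0, 4, 2).

v_4 = (0, 4, 2)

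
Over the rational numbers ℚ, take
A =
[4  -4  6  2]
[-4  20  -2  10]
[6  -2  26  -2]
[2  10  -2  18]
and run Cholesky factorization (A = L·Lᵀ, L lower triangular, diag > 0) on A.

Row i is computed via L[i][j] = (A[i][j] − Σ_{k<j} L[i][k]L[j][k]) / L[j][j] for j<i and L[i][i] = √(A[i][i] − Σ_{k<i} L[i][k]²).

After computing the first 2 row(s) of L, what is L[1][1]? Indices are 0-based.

Step 1: L[0][0] = √(4) = 2.
  L[1][0] = (-4) / L[0][0] = -2.
Step 2: L[1][1] = √(16) = 4.

L[1][1] = 4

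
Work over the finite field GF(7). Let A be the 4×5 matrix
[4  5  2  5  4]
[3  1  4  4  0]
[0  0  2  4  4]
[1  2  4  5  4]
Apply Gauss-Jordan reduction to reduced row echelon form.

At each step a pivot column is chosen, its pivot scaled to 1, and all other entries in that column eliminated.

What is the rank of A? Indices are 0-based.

rank = 4

[1] R0 /= 4  ⇒  (1, 3, 4, 3, 1)
     R1 -= 3·R0  ⇒  (0, 6, 6, 2, 4)
     R3 -= 1·R0  ⇒  (0, 6, 0, 2, 3)
[2] R1 /= 6  ⇒  (0, 1, 1, 5, 3)
     R0 -= 3·R1  ⇒  (1, 0, 1, 2, 6)
     R3 -= 6·R1  ⇒  (0, 0, 1, 0, 6)
[3] R2 /= 2  ⇒  (0, 0, 1, 2, 2)
     R0 -= 1·R2  ⇒  (1, 0, 0, 0, 4)
     R1 -= 1·R2  ⇒  (0, 1, 0, 3, 1)
     R3 -= 1·R2  ⇒  (0, 0, 0, 5, 4)
[4] R3 /= 5  ⇒  (0, 0, 0, 1, 5)
     R1 -= 3·R3  ⇒  (0, 1, 0, 0, 0)
     R2 -= 2·R3  ⇒  (0, 0, 1, 0, 6)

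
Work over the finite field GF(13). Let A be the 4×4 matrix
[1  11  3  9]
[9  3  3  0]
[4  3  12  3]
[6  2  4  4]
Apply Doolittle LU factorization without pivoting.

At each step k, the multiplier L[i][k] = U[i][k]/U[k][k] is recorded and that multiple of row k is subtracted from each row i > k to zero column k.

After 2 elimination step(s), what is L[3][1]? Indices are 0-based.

L[3][1] = 5

k=0: U[0][0]=1
  eliminate (1,0): mult=9, new row 1: (0, 8, 2, 10); set L[1][0]=9
  eliminate (2,0): mult=4, new row 2: (0, 11, 0, 6); set L[2][0]=4
  eliminate (3,0): mult=6, new row 3: (0, 1, 12, 2); set L[3][0]=6
k=1: U[1][1]=8
  eliminate (2,1): mult=3, new row 2: (0, 0, 7, 2); set L[2][1]=3
  eliminate (3,1): mult=5, new row 3: (0, 0, 2, 4); set L[3][1]=5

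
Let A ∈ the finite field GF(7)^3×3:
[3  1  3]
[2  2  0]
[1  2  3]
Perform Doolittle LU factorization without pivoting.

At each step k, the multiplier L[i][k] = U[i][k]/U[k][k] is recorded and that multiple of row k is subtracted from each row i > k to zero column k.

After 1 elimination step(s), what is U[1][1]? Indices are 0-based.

k=0: U[0][0]=3
  eliminate (1,0): mult=3, new row 1: (0, 6, 5); set L[1][0]=3
  eliminate (2,0): mult=5, new row 2: (0, 4, 2); set L[2][0]=5

U[1][1] = 6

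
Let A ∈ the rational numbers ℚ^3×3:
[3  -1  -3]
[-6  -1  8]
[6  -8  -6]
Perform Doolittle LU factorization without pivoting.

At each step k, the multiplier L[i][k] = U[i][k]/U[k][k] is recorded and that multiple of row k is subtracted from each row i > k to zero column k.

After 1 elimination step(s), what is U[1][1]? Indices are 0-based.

Step 1: pivot at (0,0) is 3.
  row1 ← row1 − (-2)·row0  ⇒  L[1][0]=-2, U row1=(0, -3, 2)
  row2 ← row2 − (2)·row0  ⇒  L[2][0]=2, U row2=(0, -6, 0)

U[1][1] = -3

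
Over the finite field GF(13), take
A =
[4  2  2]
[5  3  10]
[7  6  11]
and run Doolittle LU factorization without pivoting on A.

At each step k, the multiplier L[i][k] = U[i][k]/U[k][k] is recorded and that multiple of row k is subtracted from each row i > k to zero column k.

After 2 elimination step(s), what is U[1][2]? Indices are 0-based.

Step 1: pivot at (0,0) is 4.
  row1 ← row1 − (11)·row0  ⇒  L[1][0]=11, U row1=(0, 7, 1)
  row2 ← row2 − (5)·row0  ⇒  L[2][0]=5, U row2=(0, 9, 1)
Step 2: pivot at (1,1) is 7.
  row2 ← row2 − (5)·row1  ⇒  L[2][1]=5, U row2=(0, 0, 9)

U[1][2] = 1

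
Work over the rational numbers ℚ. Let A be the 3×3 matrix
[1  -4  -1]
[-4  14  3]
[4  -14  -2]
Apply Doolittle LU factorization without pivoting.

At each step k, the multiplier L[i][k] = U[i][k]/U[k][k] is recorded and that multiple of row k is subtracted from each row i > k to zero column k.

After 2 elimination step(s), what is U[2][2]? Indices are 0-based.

U[2][2] = 1

Step 1: pivot at (0,0) is 1.
  row1 ← row1 − (-4)·row0  ⇒  L[1][0]=-4, U row1=(0, -2, -1)
  row2 ← row2 − (4)·row0  ⇒  L[2][0]=4, U row2=(0, 2, 2)
Step 2: pivot at (1,1) is -2.
  row2 ← row2 − (-1)·row1  ⇒  L[2][1]=-1, U row2=(0, 0, 1)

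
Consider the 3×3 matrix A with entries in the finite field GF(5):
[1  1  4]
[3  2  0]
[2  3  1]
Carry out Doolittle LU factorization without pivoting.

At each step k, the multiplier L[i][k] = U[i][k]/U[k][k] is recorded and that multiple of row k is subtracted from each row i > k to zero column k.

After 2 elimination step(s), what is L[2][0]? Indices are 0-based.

Step 1: pivot at (0,0) is 1.
  row1 ← row1 − (3)·row0  ⇒  L[1][0]=3, U row1=(0, 4, 3)
  row2 ← row2 − (2)·row0  ⇒  L[2][0]=2, U row2=(0, 1, 3)
Step 2: pivot at (1,1) is 4.
  row2 ← row2 − (4)·row1  ⇒  L[2][1]=4, U row2=(0, 0, 1)

L[2][0] = 2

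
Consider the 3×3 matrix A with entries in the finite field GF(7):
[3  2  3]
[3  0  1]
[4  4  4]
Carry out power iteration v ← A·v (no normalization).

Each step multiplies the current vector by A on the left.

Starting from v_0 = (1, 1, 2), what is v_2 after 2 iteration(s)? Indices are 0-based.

v_2 = (0, 0, 2)

v_0 = (1, 1, 2).
v_1 = A·v_0 = (4, 5, 2).
v_2 = A·v_1 = (0, 0, 2).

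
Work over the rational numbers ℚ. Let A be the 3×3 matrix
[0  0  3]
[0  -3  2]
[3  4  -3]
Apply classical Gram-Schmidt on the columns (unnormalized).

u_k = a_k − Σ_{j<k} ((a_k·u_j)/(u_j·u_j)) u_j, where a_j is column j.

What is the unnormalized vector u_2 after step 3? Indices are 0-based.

u_2 = (3, 0, 0)

Step 1: u_0 = a_0 = (0, 0, 3).
Step 2: u_1 = a_1 − (4/3)·u_0 = (0, -3, 0).
Step 3: u_2 = a_2 − (-1)·u_0 − (-2/3)·u_1 = (3, 0, 0).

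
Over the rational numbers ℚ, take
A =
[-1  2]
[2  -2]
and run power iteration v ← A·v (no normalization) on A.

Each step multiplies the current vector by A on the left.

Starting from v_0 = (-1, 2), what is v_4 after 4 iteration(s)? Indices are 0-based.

v_0 = (-1, 2).
v_1 = A·v_0 = (5, -6).
v_2 = A·v_1 = (-17, 22).
v_3 = A·v_2 = (61, -78).
v_4 = A·v_3 = (-217, 278).

v_4 = (-217, 278)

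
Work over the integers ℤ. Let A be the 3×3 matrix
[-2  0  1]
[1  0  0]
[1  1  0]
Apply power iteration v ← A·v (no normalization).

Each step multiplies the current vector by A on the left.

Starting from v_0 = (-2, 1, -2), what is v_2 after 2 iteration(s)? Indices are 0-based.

v_0 = (-2, 1, -2).
v_1 = A·v_0 = (2, -2, -1).
v_2 = A·v_1 = (-5, 2, 0).

v_2 = (-5, 2, 0)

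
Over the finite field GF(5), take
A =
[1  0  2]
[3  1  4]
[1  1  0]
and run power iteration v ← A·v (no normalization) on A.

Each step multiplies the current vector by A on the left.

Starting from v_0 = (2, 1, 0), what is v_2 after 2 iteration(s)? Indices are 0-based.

v_2 = (3, 0, 4)

v_0 = (2, 1, 0).
v_1 = A·v_0 = (2, 2, 3).
v_2 = A·v_1 = (3, 0, 4).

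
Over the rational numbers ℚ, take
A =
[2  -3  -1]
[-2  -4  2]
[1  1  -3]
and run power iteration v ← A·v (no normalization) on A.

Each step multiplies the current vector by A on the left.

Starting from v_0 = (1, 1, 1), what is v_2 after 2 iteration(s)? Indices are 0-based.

v_2 = (9, 18, -3)

v_0 = (1, 1, 1).
v_1 = A·v_0 = (-2, -4, -1).
v_2 = A·v_1 = (9, 18, -3).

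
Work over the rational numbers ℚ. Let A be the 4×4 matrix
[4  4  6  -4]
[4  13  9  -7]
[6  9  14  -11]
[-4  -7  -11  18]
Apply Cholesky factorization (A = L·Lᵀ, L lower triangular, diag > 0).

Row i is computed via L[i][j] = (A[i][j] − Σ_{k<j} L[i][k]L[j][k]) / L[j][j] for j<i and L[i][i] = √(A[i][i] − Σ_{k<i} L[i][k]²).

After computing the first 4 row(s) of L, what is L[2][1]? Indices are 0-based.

Step 1: L[0][0] = √(4) = 2.
  L[1][0] = (4) / L[0][0] = 2.
Step 2: L[1][1] = √(9) = 3.
  L[2][0] = (6) / L[0][0] = 3.
  L[2][1] = (3) / L[1][1] = 1.
Step 3: L[2][2] = √(4) = 2.
  L[3][0] = (-4) / L[0][0] = -2.
  L[3][1] = (-3) / L[1][1] = -1.
  L[3][2] = (-4) / L[2][2] = -2.
Step 4: L[3][3] = √(9) = 3.

L[2][1] = 1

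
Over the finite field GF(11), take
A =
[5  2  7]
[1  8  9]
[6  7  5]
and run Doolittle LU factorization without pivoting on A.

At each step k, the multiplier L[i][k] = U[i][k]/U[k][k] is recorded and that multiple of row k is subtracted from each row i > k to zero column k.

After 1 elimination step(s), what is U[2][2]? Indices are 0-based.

Step 1: pivot at (0,0) is 5.
  row1 ← row1 − (9)·row0  ⇒  L[1][0]=9, U row1=(0, 1, 1)
  row2 ← row2 − (10)·row0  ⇒  L[2][0]=10, U row2=(0, 9, 1)

U[2][2] = 1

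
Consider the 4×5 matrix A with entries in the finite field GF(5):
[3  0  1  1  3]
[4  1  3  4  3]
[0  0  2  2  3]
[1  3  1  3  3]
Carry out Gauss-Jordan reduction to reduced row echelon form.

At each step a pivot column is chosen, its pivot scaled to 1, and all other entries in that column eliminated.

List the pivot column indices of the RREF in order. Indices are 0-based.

pivot columns: 0, 1, 2, 3

[1] R0 /= 3  ⇒  (1, 0, 2, 2, 1)
     R1 -= 4·R0  ⇒  (0, 1, 0, 1, 4)
     R3 -= 1·R0  ⇒  (0, 3, 4, 1, 2)
[2] R1 /= 1  ⇒  (0, 1, 0, 1, 4)
     R3 -= 3·R1  ⇒  (0, 0, 4, 3, 0)
[3] R2 /= 2  ⇒  (0, 0, 1, 1, 4)
     R0 -= 2·R2  ⇒  (1, 0, 0, 0, 3)
     R3 -= 4·R2  ⇒  (0, 0, 0, 4, 4)
[4] R3 /= 4  ⇒  (0, 0, 0, 1, 1)
     R1 -= 1·R3  ⇒  (0, 1, 0, 0, 3)
     R2 -= 1·R3  ⇒  (0, 0, 1, 0, 3)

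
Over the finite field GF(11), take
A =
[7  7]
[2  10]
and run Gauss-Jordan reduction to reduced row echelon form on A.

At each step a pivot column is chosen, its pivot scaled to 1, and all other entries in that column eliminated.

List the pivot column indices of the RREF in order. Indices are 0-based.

pivot(0,0)=7: scale R0 → (1, 1)
  clear (1,0): R1 −= (2)R0 → (0, 8)
pivot(1,1)=8: scale R1 → (0, 1)
  clear (0,1): R0 −= (1)R1 → (1, 0)

pivot columns: 0, 1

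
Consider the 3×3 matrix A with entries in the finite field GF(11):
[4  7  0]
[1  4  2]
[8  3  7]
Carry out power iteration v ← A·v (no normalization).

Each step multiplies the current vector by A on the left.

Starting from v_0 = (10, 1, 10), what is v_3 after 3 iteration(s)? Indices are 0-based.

v_3 = (1, 2, 10)

v_0 = (10, 1, 10).
v_1 = A·v_0 = (3, 1, 10).
v_2 = A·v_1 = (8, 5, 9).
v_3 = A·v_2 = (1, 2, 10).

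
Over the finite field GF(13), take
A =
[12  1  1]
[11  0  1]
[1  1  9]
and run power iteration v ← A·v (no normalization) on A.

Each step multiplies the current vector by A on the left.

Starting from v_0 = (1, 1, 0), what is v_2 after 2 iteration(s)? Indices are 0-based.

v_0 = (1, 1, 0).
v_1 = A·v_0 = (0, 11, 2).
v_2 = A·v_1 = (0, 2, 3).

v_2 = (0, 2, 3)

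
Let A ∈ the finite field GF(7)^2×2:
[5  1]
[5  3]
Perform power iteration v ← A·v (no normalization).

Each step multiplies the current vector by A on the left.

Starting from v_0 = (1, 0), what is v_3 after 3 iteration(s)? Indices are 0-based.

v_3 = (1, 4)

v_0 = (1, 0).
v_1 = A·v_0 = (5, 5).
v_2 = A·v_1 = (2, 5).
v_3 = A·v_2 = (1, 4).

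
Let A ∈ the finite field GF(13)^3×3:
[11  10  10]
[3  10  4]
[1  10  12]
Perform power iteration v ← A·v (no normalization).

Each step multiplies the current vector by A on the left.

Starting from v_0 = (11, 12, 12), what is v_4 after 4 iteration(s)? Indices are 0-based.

v_0 = (11, 12, 12).
v_1 = A·v_0 = (10, 6, 2).
v_2 = A·v_1 = (8, 7, 3).
v_3 = A·v_2 = (6, 2, 10).
v_4 = A·v_3 = (4, 0, 3).

v_4 = (4, 0, 3)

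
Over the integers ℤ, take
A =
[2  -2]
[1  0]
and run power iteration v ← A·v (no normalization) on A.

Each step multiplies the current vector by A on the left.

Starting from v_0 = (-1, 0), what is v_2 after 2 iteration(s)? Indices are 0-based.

v_2 = (-2, -2)

v_0 = (-1, 0).
v_1 = A·v_0 = (-2, -1).
v_2 = A·v_1 = (-2, -2).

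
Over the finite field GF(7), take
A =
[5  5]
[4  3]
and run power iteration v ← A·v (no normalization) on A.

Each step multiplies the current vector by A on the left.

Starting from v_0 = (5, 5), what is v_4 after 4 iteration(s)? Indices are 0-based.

v_4 = (0, 3)

v_0 = (5, 5).
v_1 = A·v_0 = (1, 0).
v_2 = A·v_1 = (5, 4).
v_3 = A·v_2 = (3, 4).
v_4 = A·v_3 = (0, 3).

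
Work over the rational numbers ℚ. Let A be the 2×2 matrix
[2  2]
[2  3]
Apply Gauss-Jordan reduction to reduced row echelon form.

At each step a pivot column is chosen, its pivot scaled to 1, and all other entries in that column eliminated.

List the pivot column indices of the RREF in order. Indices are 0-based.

step 1: normalize row 0 (÷2) = (1, 1)
  row 1: subtract 2×row0 = (0, 1)
step 2: normalize row 1 (÷1) = (0, 1)
  row 0: subtract 1×row1 = (1, 0)

pivot columns: 0, 1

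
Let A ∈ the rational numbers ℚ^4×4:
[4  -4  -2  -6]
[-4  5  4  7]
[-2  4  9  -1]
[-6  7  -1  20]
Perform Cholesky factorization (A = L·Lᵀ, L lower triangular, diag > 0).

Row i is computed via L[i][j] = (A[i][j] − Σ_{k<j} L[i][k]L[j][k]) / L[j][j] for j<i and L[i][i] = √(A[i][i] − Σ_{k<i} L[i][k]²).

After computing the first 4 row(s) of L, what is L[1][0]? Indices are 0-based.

L[1][0] = -2

Step 1: L[0][0] = √(4) = 2.
  L[1][0] = (-4) / L[0][0] = -2.
Step 2: L[1][1] = √(1) = 1.
  L[2][0] = (-2) / L[0][0] = -1.
  L[2][1] = (2) / L[1][1] = 2.
Step 3: L[2][2] = √(4) = 2.
  L[3][0] = (-6) / L[0][0] = -3.
  L[3][1] = (1) / L[1][1] = 1.
  L[3][2] = (-6) / L[2][2] = -3.
Step 4: L[3][3] = √(1) = 1.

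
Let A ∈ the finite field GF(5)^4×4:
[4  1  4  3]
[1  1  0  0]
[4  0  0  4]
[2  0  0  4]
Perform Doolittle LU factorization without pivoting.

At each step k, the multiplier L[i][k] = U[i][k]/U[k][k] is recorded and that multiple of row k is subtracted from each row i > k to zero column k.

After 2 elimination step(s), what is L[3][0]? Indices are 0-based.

Step 1: pivot at (0,0) is 4.
  row1 ← row1 − (4)·row0  ⇒  L[1][0]=4, U row1=(0, 2, 4, 3)
  row2 ← row2 − (1)·row0  ⇒  L[2][0]=1, U row2=(0, 4, 1, 1)
  row3 ← row3 − (3)·row0  ⇒  L[3][0]=3, U row3=(0, 2, 3, 0)
Step 2: pivot at (1,1) is 2.
  row2 ← row2 − (2)·row1  ⇒  L[2][1]=2, U row2=(0, 0, 3, 0)
  row3 ← row3 − (1)·row1  ⇒  L[3][1]=1, U row3=(0, 0, 4, 2)

L[3][0] = 3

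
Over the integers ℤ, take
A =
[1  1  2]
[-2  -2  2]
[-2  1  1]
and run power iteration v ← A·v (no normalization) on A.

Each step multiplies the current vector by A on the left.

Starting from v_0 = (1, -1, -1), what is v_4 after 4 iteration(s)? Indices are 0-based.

v_4 = (48, 36, 74)

v_0 = (1, -1, -1).
v_1 = A·v_0 = (-2, -2, -4).
v_2 = A·v_1 = (-12, 0, -2).
v_3 = A·v_2 = (-16, 20, 22).
v_4 = A·v_3 = (48, 36, 74).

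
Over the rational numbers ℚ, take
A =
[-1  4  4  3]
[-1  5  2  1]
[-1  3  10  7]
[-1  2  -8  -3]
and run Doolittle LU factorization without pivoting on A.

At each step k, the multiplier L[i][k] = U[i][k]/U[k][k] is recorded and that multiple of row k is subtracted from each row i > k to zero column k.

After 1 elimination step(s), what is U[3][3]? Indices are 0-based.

[col 0] pivot -1
  R1 -= 1*R0 → (0, 1, -2, -2)  (L[1][0] := 1)
  R2 -= 1*R0 → (0, -1, 6, 4)  (L[2][0] := 1)
  R3 -= 1*R0 → (0, -2, -12, -6)  (L[3][0] := 1)

U[3][3] = -6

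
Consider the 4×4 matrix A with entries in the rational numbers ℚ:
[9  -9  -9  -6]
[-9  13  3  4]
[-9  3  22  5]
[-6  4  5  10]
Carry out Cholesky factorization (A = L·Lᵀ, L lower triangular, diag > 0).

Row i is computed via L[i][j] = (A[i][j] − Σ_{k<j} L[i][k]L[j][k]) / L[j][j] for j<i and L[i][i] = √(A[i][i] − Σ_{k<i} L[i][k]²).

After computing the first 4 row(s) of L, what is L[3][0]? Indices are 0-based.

Step 1: L[0][0] = √(9) = 3.
  L[1][0] = (-9) / L[0][0] = -3.
Step 2: L[1][1] = √(4) = 2.
  L[2][0] = (-9) / L[0][0] = -3.
  L[2][1] = (-6) / L[1][1] = -3.
Step 3: L[2][2] = √(4) = 2.
  L[3][0] = (-6) / L[0][0] = -2.
  L[3][1] = (-2) / L[1][1] = -1.
  L[3][2] = (-4) / L[2][2] = -2.
Step 4: L[3][3] = √(1) = 1.

L[3][0] = -2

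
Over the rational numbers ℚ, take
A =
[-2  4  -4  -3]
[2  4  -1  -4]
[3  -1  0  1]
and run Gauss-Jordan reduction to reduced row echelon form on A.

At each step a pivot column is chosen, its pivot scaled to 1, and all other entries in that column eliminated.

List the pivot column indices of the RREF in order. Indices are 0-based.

pivot columns: 0, 1, 2

step 1: normalize row 0 (÷-2) = (1, -2, 2, 3/2)
  row 1: subtract 2×row0 = (0, 8, -5, -7)
  row 2: subtract 3×row0 = (0, 5, -6, -7/2)
step 2: normalize row 1 (÷8) = (0, 1, -5/8, -7/8)
  row 0: subtract -2×row1 = (1, 0, 3/4, -1/4)
  row 2: subtract 5×row1 = (0, 0, -23/8, 7/8)
step 3: normalize row 2 (÷-23/8) = (0, 0, 1, -7/23)
  row 0: subtract 3/4×row2 = (1, 0, 0, -1/46)
  row 1: subtract -5/8×row2 = (0, 1, 0, -49/46)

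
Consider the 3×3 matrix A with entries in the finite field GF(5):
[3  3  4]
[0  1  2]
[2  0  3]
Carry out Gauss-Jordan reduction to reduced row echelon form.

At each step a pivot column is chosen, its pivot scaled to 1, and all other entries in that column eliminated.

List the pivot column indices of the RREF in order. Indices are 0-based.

pivot columns: 0, 1, 2

step 1: normalize row 0 (÷3) = (1, 1, 3)
  row 2: subtract 2×row0 = (0, 3, 2)
step 2: normalize row 1 (÷1) = (0, 1, 2)
  row 0: subtract 1×row1 = (1, 0, 1)
  row 2: subtract 3×row1 = (0, 0, 1)
step 3: normalize row 2 (÷1) = (0, 0, 1)
  row 0: subtract 1×row2 = (1, 0, 0)
  row 1: subtract 2×row2 = (0, 1, 0)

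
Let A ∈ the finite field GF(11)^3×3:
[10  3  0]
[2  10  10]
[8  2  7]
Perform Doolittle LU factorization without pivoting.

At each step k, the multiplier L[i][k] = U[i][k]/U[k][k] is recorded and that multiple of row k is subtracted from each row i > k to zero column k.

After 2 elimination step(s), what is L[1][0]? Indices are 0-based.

L[1][0] = 9

[col 0] pivot 10
  R1 -= 9*R0 → (0, 5, 10)  (L[1][0] := 9)
  R2 -= 3*R0 → (0, 4, 7)  (L[2][0] := 3)
[col 1] pivot 5
  R2 -= 3*R1 → (0, 0, 10)  (L[2][1] := 3)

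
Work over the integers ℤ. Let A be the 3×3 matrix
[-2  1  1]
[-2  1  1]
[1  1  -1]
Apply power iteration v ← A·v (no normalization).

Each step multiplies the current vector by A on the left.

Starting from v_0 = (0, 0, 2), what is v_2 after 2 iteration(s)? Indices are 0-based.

v_2 = (-4, -4, 6)

v_0 = (0, 0, 2).
v_1 = A·v_0 = (2, 2, -2).
v_2 = A·v_1 = (-4, -4, 6).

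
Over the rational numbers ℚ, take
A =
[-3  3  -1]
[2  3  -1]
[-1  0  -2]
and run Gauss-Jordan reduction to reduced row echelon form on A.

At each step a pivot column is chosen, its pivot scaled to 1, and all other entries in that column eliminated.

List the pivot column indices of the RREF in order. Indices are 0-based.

[1] R0 /= -3  ⇒  (1, -1, 1/3)
     R1 -= 2·R0  ⇒  (0, 5, -5/3)
     R2 -= -1·R0  ⇒  (0, -1, -5/3)
[2] R1 /= 5  ⇒  (0, 1, -1/3)
     R0 -= -1·R1  ⇒  (1, 0, 0)
     R2 -= -1·R1  ⇒  (0, 0, -2)
[3] R2 /= -2  ⇒  (0, 0, 1)
     R1 -= -1/3·R2  ⇒  (0, 1, 0)

pivot columns: 0, 1, 2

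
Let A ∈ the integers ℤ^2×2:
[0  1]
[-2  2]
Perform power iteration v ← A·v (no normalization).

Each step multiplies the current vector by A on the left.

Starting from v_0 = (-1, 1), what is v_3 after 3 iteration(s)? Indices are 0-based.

v_3 = (6, 4)

v_0 = (-1, 1).
v_1 = A·v_0 = (1, 4).
v_2 = A·v_1 = (4, 6).
v_3 = A·v_2 = (6, 4).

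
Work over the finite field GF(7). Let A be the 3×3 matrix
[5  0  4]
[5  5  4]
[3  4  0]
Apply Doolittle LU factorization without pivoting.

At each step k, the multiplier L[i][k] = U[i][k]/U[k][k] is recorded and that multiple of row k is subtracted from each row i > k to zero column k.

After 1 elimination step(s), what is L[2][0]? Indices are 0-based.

[col 0] pivot 5
  R1 -= 1*R0 → (0, 5, 0)  (L[1][0] := 1)
  R2 -= 2*R0 → (0, 4, 6)  (L[2][0] := 2)

L[2][0] = 2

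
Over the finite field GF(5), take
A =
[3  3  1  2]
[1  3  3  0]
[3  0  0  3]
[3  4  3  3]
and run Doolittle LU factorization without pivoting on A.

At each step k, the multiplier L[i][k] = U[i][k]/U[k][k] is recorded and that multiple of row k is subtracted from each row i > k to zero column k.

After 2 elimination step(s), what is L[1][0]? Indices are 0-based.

L[1][0] = 2

k=0: U[0][0]=3
  eliminate (1,0): mult=2, new row 1: (0, 2, 1, 1); set L[1][0]=2
  eliminate (2,0): mult=1, new row 2: (0, 2, 4, 1); set L[2][0]=1
  eliminate (3,0): mult=1, new row 3: (0, 1, 2, 1); set L[3][0]=1
k=1: U[1][1]=2
  eliminate (2,1): mult=1, new row 2: (0, 0, 3, 0); set L[2][1]=1
  eliminate (3,1): mult=3, new row 3: (0, 0, 4, 3); set L[3][1]=3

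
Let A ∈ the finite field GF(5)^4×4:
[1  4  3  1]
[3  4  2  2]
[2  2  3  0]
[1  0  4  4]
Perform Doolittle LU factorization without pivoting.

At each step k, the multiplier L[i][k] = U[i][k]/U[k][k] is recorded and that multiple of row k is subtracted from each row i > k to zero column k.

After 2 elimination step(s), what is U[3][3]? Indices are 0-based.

U[3][3] = 1

Step 1: pivot at (0,0) is 1.
  row1 ← row1 − (3)·row0  ⇒  L[1][0]=3, U row1=(0, 2, 3, 4)
  row2 ← row2 − (2)·row0  ⇒  L[2][0]=2, U row2=(0, 4, 2, 3)
  row3 ← row3 − (1)·row0  ⇒  L[3][0]=1, U row3=(0, 1, 1, 3)
Step 2: pivot at (1,1) is 2.
  row2 ← row2 − (2)·row1  ⇒  L[2][1]=2, U row2=(0, 0, 1, 0)
  row3 ← row3 − (3)·row1  ⇒  L[3][1]=3, U row3=(0, 0, 2, 1)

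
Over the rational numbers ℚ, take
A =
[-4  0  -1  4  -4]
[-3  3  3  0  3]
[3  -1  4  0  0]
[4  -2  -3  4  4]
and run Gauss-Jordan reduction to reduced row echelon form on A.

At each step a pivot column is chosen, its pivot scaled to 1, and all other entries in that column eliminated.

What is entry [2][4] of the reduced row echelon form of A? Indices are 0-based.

step 1: normalize row 0 (÷-4) = (1, 0, 1/4, -1, 1)
  row 1: subtract -3×row0 = (0, 3, 15/4, -3, 6)
  row 2: subtract 3×row0 = (0, -1, 13/4, 3, -3)
  row 3: subtract 4×row0 = (0, -2, -4, 8, 0)
step 2: normalize row 1 (÷3) = (0, 1, 5/4, -1, 2)
  row 2: subtract -1×row1 = (0, 0, 9/2, 2, -1)
  row 3: subtract -2×row1 = (0, 0, -3/2, 6, 4)
step 3: normalize row 2 (÷9/2) = (0, 0, 1, 4/9, -2/9)
  row 0: subtract 1/4×row2 = (1, 0, 0, -10/9, 19/18)
  row 1: subtract 5/4×row2 = (0, 1, 0, -14/9, 41/18)
  row 3: subtract -3/2×row2 = (0, 0, 0, 20/3, 11/3)
step 4: normalize row 3 (÷20/3) = (0, 0, 0, 1, 11/20)
  row 0: subtract -10/9×row3 = (1, 0, 0, 0, 5/3)
  row 1: subtract -14/9×row3 = (0, 1, 0, 0, 47/15)
  row 2: subtract 4/9×row3 = (0, 0, 1, 0, -7/15)

M[2][4] = -7/15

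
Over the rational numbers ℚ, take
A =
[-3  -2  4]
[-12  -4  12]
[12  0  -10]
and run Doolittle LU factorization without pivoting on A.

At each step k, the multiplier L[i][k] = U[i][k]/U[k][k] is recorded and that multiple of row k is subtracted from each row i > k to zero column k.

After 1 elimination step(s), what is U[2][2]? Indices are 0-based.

k=0: U[0][0]=-3
  eliminate (1,0): mult=4, new row 1: (0, 4, -4); set L[1][0]=4
  eliminate (2,0): mult=-4, new row 2: (0, -8, 6); set L[2][0]=-4

U[2][2] = 6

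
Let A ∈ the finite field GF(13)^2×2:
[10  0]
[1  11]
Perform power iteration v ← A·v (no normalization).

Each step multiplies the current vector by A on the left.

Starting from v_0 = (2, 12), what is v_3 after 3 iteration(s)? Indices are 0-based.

v_0 = (2, 12).
v_1 = A·v_0 = (7, 4).
v_2 = A·v_1 = (5, 12).
v_3 = A·v_2 = (11, 7).

v_3 = (11, 7)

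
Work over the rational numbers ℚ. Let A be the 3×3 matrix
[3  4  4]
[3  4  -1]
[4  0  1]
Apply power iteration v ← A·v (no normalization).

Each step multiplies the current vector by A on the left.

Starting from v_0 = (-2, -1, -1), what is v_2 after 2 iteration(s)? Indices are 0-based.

v_2 = (-114, -69, -65)

v_0 = (-2, -1, -1).
v_1 = A·v_0 = (-14, -9, -9).
v_2 = A·v_1 = (-114, -69, -65).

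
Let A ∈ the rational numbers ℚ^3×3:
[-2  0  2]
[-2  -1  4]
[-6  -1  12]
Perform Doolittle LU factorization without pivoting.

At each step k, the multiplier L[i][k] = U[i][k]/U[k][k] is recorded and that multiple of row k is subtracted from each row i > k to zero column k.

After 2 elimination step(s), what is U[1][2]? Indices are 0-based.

k=0: U[0][0]=-2
  eliminate (1,0): mult=1, new row 1: (0, -1, 2); set L[1][0]=1
  eliminate (2,0): mult=3, new row 2: (0, -1, 6); set L[2][0]=3
k=1: U[1][1]=-1
  eliminate (2,1): mult=1, new row 2: (0, 0, 4); set L[2][1]=1

U[1][2] = 2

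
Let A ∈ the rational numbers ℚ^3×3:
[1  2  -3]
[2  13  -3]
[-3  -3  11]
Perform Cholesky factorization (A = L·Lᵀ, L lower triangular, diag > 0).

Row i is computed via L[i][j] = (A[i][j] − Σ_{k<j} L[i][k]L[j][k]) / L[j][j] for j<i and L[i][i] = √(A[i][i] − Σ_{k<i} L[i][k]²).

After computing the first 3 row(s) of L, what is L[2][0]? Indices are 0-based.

Step 1: L[0][0] = √(1) = 1.
  L[1][0] = (2) / L[0][0] = 2.
Step 2: L[1][1] = √(9) = 3.
  L[2][0] = (-3) / L[0][0] = -3.
  L[2][1] = (3) / L[1][1] = 1.
Step 3: L[2][2] = √(1) = 1.

L[2][0] = -3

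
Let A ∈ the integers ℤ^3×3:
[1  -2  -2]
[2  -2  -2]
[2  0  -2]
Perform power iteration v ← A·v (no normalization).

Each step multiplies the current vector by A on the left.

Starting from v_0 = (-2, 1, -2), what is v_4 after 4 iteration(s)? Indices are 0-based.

v_4 = (-20, -24, -24)

v_0 = (-2, 1, -2).
v_1 = A·v_0 = (0, -2, 0).
v_2 = A·v_1 = (4, 4, 0).
v_3 = A·v_2 = (-4, 0, 8).
v_4 = A·v_3 = (-20, -24, -24).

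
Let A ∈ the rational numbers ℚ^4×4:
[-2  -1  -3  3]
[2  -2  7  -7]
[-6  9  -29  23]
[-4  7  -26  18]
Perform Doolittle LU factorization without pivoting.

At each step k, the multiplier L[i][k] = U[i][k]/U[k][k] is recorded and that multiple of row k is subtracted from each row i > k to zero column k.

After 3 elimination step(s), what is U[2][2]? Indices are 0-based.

U[2][2] = -4

k=0: U[0][0]=-2
  eliminate (1,0): mult=-1, new row 1: (0, -3, 4, -4); set L[1][0]=-1
  eliminate (2,0): mult=3, new row 2: (0, 12, -20, 14); set L[2][0]=3
  eliminate (3,0): mult=2, new row 3: (0, 9, -20, 12); set L[3][0]=2
k=1: U[1][1]=-3
  eliminate (2,1): mult=-4, new row 2: (0, 0, -4, -2); set L[2][1]=-4
  eliminate (3,1): mult=-3, new row 3: (0, 0, -8, 0); set L[3][1]=-3
k=2: U[2][2]=-4
  eliminate (3,2): mult=2, new row 3: (0, 0, 0, 4); set L[3][2]=2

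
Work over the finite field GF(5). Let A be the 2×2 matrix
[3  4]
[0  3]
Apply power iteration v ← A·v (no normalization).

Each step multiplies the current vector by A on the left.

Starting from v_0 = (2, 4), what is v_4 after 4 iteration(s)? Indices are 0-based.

v_0 = (2, 4).
v_1 = A·v_0 = (2, 2).
v_2 = A·v_1 = (4, 1).
v_3 = A·v_2 = (1, 3).
v_4 = A·v_3 = (0, 4).

v_4 = (0, 4)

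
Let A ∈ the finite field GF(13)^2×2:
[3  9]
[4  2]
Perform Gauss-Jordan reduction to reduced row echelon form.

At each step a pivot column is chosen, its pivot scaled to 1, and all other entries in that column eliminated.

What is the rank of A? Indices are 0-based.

step 1: normalize row 0 (÷3) = (1, 3)
  row 1: subtract 4×row0 = (0, 3)
step 2: normalize row 1 (÷3) = (0, 1)
  row 0: subtract 3×row1 = (1, 0)

rank = 2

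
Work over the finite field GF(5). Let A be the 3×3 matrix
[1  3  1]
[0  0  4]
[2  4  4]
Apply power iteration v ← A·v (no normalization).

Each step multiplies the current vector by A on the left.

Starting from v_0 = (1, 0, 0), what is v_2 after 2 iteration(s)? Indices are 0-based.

v_2 = (3, 3, 0)

v_0 = (1, 0, 0).
v_1 = A·v_0 = (1, 0, 2).
v_2 = A·v_1 = (3, 3, 0).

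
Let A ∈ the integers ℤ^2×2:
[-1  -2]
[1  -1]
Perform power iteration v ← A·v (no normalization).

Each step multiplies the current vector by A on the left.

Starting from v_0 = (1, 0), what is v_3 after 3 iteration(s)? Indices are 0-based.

v_3 = (5, 1)

v_0 = (1, 0).
v_1 = A·v_0 = (-1, 1).
v_2 = A·v_1 = (-1, -2).
v_3 = A·v_2 = (5, 1).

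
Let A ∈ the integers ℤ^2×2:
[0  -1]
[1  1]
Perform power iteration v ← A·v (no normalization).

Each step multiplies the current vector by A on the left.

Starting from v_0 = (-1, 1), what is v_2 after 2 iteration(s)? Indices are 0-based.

v_2 = (0, -1)

v_0 = (-1, 1).
v_1 = A·v_0 = (-1, 0).
v_2 = A·v_1 = (0, -1).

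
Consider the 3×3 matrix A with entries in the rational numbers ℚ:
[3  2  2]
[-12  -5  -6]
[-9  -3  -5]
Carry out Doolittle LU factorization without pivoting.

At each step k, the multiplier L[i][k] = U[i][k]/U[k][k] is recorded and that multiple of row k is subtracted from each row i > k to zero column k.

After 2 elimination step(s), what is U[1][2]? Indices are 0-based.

U[1][2] = 2

k=0: U[0][0]=3
  eliminate (1,0): mult=-4, new row 1: (0, 3, 2); set L[1][0]=-4
  eliminate (2,0): mult=-3, new row 2: (0, 3, 1); set L[2][0]=-3
k=1: U[1][1]=3
  eliminate (2,1): mult=1, new row 2: (0, 0, -1); set L[2][1]=1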